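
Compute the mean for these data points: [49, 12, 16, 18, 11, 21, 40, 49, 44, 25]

28.5

Step 1: Sum all values: 49 + 12 + 16 + 18 + 11 + 21 + 40 + 49 + 44 + 25 = 285
Step 2: Count the number of values: n = 10
Step 3: Mean = sum / n = 285 / 10 = 28.5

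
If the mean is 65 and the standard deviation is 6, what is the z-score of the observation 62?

-0.5

Step 1: Recall the z-score formula: z = (x - mu) / sigma
Step 2: Substitute values: z = (62 - 65) / 6
Step 3: z = -3 / 6 = -0.5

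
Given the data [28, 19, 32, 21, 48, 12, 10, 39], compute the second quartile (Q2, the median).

24.5

Step 1: Sort the data: [10, 12, 19, 21, 28, 32, 39, 48]
Step 2: n = 8
Step 3: Q2 is the median. Since n is even, it is the average of the values at positions 4 and 5:
  Q2 = (21 + 28) / 2 = 24.5
Step 4: Q2 = 24.5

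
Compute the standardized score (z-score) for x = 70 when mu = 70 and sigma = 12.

0

Step 1: Recall the z-score formula: z = (x - mu) / sigma
Step 2: Substitute values: z = (70 - 70) / 12
Step 3: z = 0 / 12 = 0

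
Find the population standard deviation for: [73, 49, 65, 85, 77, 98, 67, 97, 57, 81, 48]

16.4558

Step 1: Compute the mean: 72.4545
Step 2: Sum of squared deviations from the mean: 2978.7273
Step 3: Population variance = 2978.7273 / 11 = 270.7934
Step 4: Standard deviation = sqrt(270.7934) = 16.4558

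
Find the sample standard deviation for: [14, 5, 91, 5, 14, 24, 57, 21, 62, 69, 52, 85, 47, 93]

31.8835

Step 1: Compute the mean: 45.6429
Step 2: Sum of squared deviations from the mean: 13215.2143
Step 3: Sample variance = 13215.2143 / 13 = 1016.5549
Step 4: Standard deviation = sqrt(1016.5549) = 31.8835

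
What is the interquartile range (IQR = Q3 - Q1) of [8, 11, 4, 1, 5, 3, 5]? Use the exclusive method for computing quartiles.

5

Step 1: Sort the data: [1, 3, 4, 5, 5, 8, 11]
Step 2: n = 7
Step 3: Using the exclusive quartile method:
  Q1 = 3
  Q2 (median) = 5
  Q3 = 8
  IQR = Q3 - Q1 = 8 - 3 = 5
Step 4: IQR = 5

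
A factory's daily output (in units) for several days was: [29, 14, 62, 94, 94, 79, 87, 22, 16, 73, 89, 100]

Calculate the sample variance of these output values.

1122.3864

Step 1: Compute the mean: (29 + 14 + 62 + 94 + 94 + 79 + 87 + 22 + 16 + 73 + 89 + 100) / 12 = 63.25
Step 2: Compute squared deviations from the mean:
  (29 - 63.25)^2 = 1173.0625
  (14 - 63.25)^2 = 2425.5625
  (62 - 63.25)^2 = 1.5625
  (94 - 63.25)^2 = 945.5625
  (94 - 63.25)^2 = 945.5625
  (79 - 63.25)^2 = 248.0625
  (87 - 63.25)^2 = 564.0625
  (22 - 63.25)^2 = 1701.5625
  (16 - 63.25)^2 = 2232.5625
  (73 - 63.25)^2 = 95.0625
  (89 - 63.25)^2 = 663.0625
  (100 - 63.25)^2 = 1350.5625
Step 3: Sum of squared deviations = 12346.25
Step 4: Sample variance = 12346.25 / 11 = 1122.3864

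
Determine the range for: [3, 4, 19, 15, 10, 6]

16

Step 1: Identify the maximum value: max = 19
Step 2: Identify the minimum value: min = 3
Step 3: Range = max - min = 19 - 3 = 16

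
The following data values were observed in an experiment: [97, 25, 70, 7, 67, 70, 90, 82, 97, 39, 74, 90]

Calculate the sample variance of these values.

845.1515

Step 1: Compute the mean: (97 + 25 + 70 + 7 + 67 + 70 + 90 + 82 + 97 + 39 + 74 + 90) / 12 = 67.3333
Step 2: Compute squared deviations from the mean:
  (97 - 67.3333)^2 = 880.1111
  (25 - 67.3333)^2 = 1792.1111
  (70 - 67.3333)^2 = 7.1111
  (7 - 67.3333)^2 = 3640.1111
  (67 - 67.3333)^2 = 0.1111
  (70 - 67.3333)^2 = 7.1111
  (90 - 67.3333)^2 = 513.7778
  (82 - 67.3333)^2 = 215.1111
  (97 - 67.3333)^2 = 880.1111
  (39 - 67.3333)^2 = 802.7778
  (74 - 67.3333)^2 = 44.4444
  (90 - 67.3333)^2 = 513.7778
Step 3: Sum of squared deviations = 9296.6667
Step 4: Sample variance = 9296.6667 / 11 = 845.1515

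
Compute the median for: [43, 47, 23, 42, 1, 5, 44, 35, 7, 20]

29

Step 1: Sort the data in ascending order: [1, 5, 7, 20, 23, 35, 42, 43, 44, 47]
Step 2: The number of values is n = 10.
Step 3: Since n is even, the median is the average of positions 5 and 6:
  Median = (23 + 35) / 2 = 29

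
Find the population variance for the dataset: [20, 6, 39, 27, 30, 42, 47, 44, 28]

153.358

Step 1: Compute the mean: (20 + 6 + 39 + 27 + 30 + 42 + 47 + 44 + 28) / 9 = 31.4444
Step 2: Compute squared deviations from the mean:
  (20 - 31.4444)^2 = 130.9753
  (6 - 31.4444)^2 = 647.4198
  (39 - 31.4444)^2 = 57.0864
  (27 - 31.4444)^2 = 19.7531
  (30 - 31.4444)^2 = 2.0864
  (42 - 31.4444)^2 = 111.4198
  (47 - 31.4444)^2 = 241.9753
  (44 - 31.4444)^2 = 157.642
  (28 - 31.4444)^2 = 11.8642
Step 3: Sum of squared deviations = 1380.2222
Step 4: Population variance = 1380.2222 / 9 = 153.358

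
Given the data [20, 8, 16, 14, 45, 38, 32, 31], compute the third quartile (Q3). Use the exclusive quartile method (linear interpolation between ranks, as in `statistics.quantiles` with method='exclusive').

36.5

Step 1: Sort the data: [8, 14, 16, 20, 31, 32, 38, 45]
Step 2: n = 8
Step 3: Using the exclusive quartile method:
  Q1 = 14.5
  Q2 (median) = 25.5
  Q3 = 36.5
  IQR = Q3 - Q1 = 36.5 - 14.5 = 22
Step 4: Q3 = 36.5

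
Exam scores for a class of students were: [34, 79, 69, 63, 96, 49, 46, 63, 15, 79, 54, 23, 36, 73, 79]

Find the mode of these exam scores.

79

Step 1: Count the frequency of each value:
  15: appears 1 time(s)
  23: appears 1 time(s)
  34: appears 1 time(s)
  36: appears 1 time(s)
  46: appears 1 time(s)
  49: appears 1 time(s)
  54: appears 1 time(s)
  63: appears 2 time(s)
  69: appears 1 time(s)
  73: appears 1 time(s)
  79: appears 3 time(s)
  96: appears 1 time(s)
Step 2: The value 79 appears most frequently (3 times).
Step 3: Mode = 79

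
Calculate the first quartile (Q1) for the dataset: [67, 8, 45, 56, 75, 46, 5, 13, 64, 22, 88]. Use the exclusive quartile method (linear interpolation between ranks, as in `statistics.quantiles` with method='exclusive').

13

Step 1: Sort the data: [5, 8, 13, 22, 45, 46, 56, 64, 67, 75, 88]
Step 2: n = 11
Step 3: Using the exclusive quartile method:
  Q1 = 13
  Q2 (median) = 46
  Q3 = 67
  IQR = Q3 - Q1 = 67 - 13 = 54
Step 4: Q1 = 13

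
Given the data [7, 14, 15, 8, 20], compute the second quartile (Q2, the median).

14

Step 1: Sort the data: [7, 8, 14, 15, 20]
Step 2: n = 5
Step 3: Q2 is the median. Since n is odd, it is the middle value at position 3: 14
Step 4: Q2 = 14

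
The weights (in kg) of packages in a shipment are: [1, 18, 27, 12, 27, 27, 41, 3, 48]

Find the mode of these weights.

27

Step 1: Count the frequency of each value:
  1: appears 1 time(s)
  3: appears 1 time(s)
  12: appears 1 time(s)
  18: appears 1 time(s)
  27: appears 3 time(s)
  41: appears 1 time(s)
  48: appears 1 time(s)
Step 2: The value 27 appears most frequently (3 times).
Step 3: Mode = 27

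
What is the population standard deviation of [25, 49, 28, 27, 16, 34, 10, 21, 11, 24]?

10.8927

Step 1: Compute the mean: 24.5
Step 2: Sum of squared deviations from the mean: 1186.5
Step 3: Population variance = 1186.5 / 10 = 118.65
Step 4: Standard deviation = sqrt(118.65) = 10.8927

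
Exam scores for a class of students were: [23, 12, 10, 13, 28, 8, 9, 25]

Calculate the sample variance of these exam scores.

64

Step 1: Compute the mean: (23 + 12 + 10 + 13 + 28 + 8 + 9 + 25) / 8 = 16
Step 2: Compute squared deviations from the mean:
  (23 - 16)^2 = 49
  (12 - 16)^2 = 16
  (10 - 16)^2 = 36
  (13 - 16)^2 = 9
  (28 - 16)^2 = 144
  (8 - 16)^2 = 64
  (9 - 16)^2 = 49
  (25 - 16)^2 = 81
Step 3: Sum of squared deviations = 448
Step 4: Sample variance = 448 / 7 = 64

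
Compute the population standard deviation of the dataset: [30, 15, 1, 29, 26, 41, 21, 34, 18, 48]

12.7754

Step 1: Compute the mean: 26.3
Step 2: Sum of squared deviations from the mean: 1632.1
Step 3: Population variance = 1632.1 / 10 = 163.21
Step 4: Standard deviation = sqrt(163.21) = 12.7754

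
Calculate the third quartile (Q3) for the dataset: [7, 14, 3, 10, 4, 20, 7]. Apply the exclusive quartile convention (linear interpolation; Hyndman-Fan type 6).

14

Step 1: Sort the data: [3, 4, 7, 7, 10, 14, 20]
Step 2: n = 7
Step 3: Using the exclusive quartile method:
  Q1 = 4
  Q2 (median) = 7
  Q3 = 14
  IQR = Q3 - Q1 = 14 - 4 = 10
Step 4: Q3 = 14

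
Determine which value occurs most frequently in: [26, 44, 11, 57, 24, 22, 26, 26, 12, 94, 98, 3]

26

Step 1: Count the frequency of each value:
  3: appears 1 time(s)
  11: appears 1 time(s)
  12: appears 1 time(s)
  22: appears 1 time(s)
  24: appears 1 time(s)
  26: appears 3 time(s)
  44: appears 1 time(s)
  57: appears 1 time(s)
  94: appears 1 time(s)
  98: appears 1 time(s)
Step 2: The value 26 appears most frequently (3 times).
Step 3: Mode = 26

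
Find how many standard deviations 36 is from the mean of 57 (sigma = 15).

-1.4

Step 1: Recall the z-score formula: z = (x - mu) / sigma
Step 2: Substitute values: z = (36 - 57) / 15
Step 3: z = -21 / 15 = -1.4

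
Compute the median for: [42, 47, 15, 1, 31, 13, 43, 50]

36.5

Step 1: Sort the data in ascending order: [1, 13, 15, 31, 42, 43, 47, 50]
Step 2: The number of values is n = 8.
Step 3: Since n is even, the median is the average of positions 4 and 5:
  Median = (31 + 42) / 2 = 36.5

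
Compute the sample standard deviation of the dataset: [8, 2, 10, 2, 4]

3.6332

Step 1: Compute the mean: 5.2
Step 2: Sum of squared deviations from the mean: 52.8
Step 3: Sample variance = 52.8 / 4 = 13.2
Step 4: Standard deviation = sqrt(13.2) = 3.6332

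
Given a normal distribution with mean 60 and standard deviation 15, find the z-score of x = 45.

-1

Step 1: Recall the z-score formula: z = (x - mu) / sigma
Step 2: Substitute values: z = (45 - 60) / 15
Step 3: z = -15 / 15 = -1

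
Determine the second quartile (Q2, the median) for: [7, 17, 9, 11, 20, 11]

11

Step 1: Sort the data: [7, 9, 11, 11, 17, 20]
Step 2: n = 6
Step 3: Q2 is the median. Since n is even, it is the average of the values at positions 3 and 4:
  Q2 = (11 + 11) / 2 = 11
Step 4: Q2 = 11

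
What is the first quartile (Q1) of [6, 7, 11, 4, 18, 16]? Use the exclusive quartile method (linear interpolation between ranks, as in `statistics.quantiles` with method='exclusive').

5.5

Step 1: Sort the data: [4, 6, 7, 11, 16, 18]
Step 2: n = 6
Step 3: Using the exclusive quartile method:
  Q1 = 5.5
  Q2 (median) = 9
  Q3 = 16.5
  IQR = Q3 - Q1 = 16.5 - 5.5 = 11
Step 4: Q1 = 5.5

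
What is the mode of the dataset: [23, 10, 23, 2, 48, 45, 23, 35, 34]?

23

Step 1: Count the frequency of each value:
  2: appears 1 time(s)
  10: appears 1 time(s)
  23: appears 3 time(s)
  34: appears 1 time(s)
  35: appears 1 time(s)
  45: appears 1 time(s)
  48: appears 1 time(s)
Step 2: The value 23 appears most frequently (3 times).
Step 3: Mode = 23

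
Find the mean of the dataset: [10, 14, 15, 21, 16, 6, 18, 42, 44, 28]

21.4

Step 1: Sum all values: 10 + 14 + 15 + 21 + 16 + 6 + 18 + 42 + 44 + 28 = 214
Step 2: Count the number of values: n = 10
Step 3: Mean = sum / n = 214 / 10 = 21.4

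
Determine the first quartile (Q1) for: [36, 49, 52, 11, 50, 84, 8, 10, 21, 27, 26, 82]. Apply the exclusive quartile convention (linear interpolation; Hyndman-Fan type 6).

13.5

Step 1: Sort the data: [8, 10, 11, 21, 26, 27, 36, 49, 50, 52, 82, 84]
Step 2: n = 12
Step 3: Using the exclusive quartile method:
  Q1 = 13.5
  Q2 (median) = 31.5
  Q3 = 51.5
  IQR = Q3 - Q1 = 51.5 - 13.5 = 38
Step 4: Q1 = 13.5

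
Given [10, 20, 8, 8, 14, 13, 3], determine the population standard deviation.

5.0265

Step 1: Compute the mean: 10.8571
Step 2: Sum of squared deviations from the mean: 176.8571
Step 3: Population variance = 176.8571 / 7 = 25.2653
Step 4: Standard deviation = sqrt(25.2653) = 5.0265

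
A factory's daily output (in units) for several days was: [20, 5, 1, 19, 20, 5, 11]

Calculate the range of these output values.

19

Step 1: Identify the maximum value: max = 20
Step 2: Identify the minimum value: min = 1
Step 3: Range = max - min = 20 - 1 = 19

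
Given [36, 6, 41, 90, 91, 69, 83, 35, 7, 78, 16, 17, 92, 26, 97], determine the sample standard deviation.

34.35

Step 1: Compute the mean: 52.2667
Step 2: Sum of squared deviations from the mean: 16518.9333
Step 3: Sample variance = 16518.9333 / 14 = 1179.9238
Step 4: Standard deviation = sqrt(1179.9238) = 34.35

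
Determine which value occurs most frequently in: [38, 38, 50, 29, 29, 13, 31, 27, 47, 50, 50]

50

Step 1: Count the frequency of each value:
  13: appears 1 time(s)
  27: appears 1 time(s)
  29: appears 2 time(s)
  31: appears 1 time(s)
  38: appears 2 time(s)
  47: appears 1 time(s)
  50: appears 3 time(s)
Step 2: The value 50 appears most frequently (3 times).
Step 3: Mode = 50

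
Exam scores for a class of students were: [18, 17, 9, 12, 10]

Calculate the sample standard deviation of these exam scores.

4.0866

Step 1: Compute the mean: 13.2
Step 2: Sum of squared deviations from the mean: 66.8
Step 3: Sample variance = 66.8 / 4 = 16.7
Step 4: Standard deviation = sqrt(16.7) = 4.0866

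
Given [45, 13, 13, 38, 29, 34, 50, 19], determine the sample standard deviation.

14.1667

Step 1: Compute the mean: 30.125
Step 2: Sum of squared deviations from the mean: 1404.875
Step 3: Sample variance = 1404.875 / 7 = 200.6964
Step 4: Standard deviation = sqrt(200.6964) = 14.1667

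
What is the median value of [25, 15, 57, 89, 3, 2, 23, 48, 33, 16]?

24

Step 1: Sort the data in ascending order: [2, 3, 15, 16, 23, 25, 33, 48, 57, 89]
Step 2: The number of values is n = 10.
Step 3: Since n is even, the median is the average of positions 5 and 6:
  Median = (23 + 25) / 2 = 24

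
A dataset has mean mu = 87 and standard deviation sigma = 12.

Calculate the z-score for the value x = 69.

-1.5

Step 1: Recall the z-score formula: z = (x - mu) / sigma
Step 2: Substitute values: z = (69 - 87) / 12
Step 3: z = -18 / 12 = -1.5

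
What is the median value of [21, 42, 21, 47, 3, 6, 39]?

21

Step 1: Sort the data in ascending order: [3, 6, 21, 21, 39, 42, 47]
Step 2: The number of values is n = 7.
Step 3: Since n is odd, the median is the middle value at position 4: 21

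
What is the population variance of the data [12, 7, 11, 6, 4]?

9.2

Step 1: Compute the mean: (12 + 7 + 11 + 6 + 4) / 5 = 8
Step 2: Compute squared deviations from the mean:
  (12 - 8)^2 = 16
  (7 - 8)^2 = 1
  (11 - 8)^2 = 9
  (6 - 8)^2 = 4
  (4 - 8)^2 = 16
Step 3: Sum of squared deviations = 46
Step 4: Population variance = 46 / 5 = 9.2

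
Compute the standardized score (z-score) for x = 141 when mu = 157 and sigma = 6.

-2.6667

Step 1: Recall the z-score formula: z = (x - mu) / sigma
Step 2: Substitute values: z = (141 - 157) / 6
Step 3: z = -16 / 6 = -2.6667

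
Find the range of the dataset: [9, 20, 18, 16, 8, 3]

17

Step 1: Identify the maximum value: max = 20
Step 2: Identify the minimum value: min = 3
Step 3: Range = max - min = 20 - 3 = 17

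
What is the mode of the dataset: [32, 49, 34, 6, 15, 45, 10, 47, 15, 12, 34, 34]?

34

Step 1: Count the frequency of each value:
  6: appears 1 time(s)
  10: appears 1 time(s)
  12: appears 1 time(s)
  15: appears 2 time(s)
  32: appears 1 time(s)
  34: appears 3 time(s)
  45: appears 1 time(s)
  47: appears 1 time(s)
  49: appears 1 time(s)
Step 2: The value 34 appears most frequently (3 times).
Step 3: Mode = 34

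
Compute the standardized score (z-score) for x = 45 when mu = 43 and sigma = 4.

0.5

Step 1: Recall the z-score formula: z = (x - mu) / sigma
Step 2: Substitute values: z = (45 - 43) / 4
Step 3: z = 2 / 4 = 0.5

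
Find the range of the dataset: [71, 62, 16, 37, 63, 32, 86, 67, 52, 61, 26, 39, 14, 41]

72

Step 1: Identify the maximum value: max = 86
Step 2: Identify the minimum value: min = 14
Step 3: Range = max - min = 86 - 14 = 72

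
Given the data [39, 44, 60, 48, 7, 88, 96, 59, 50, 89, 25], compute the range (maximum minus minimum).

89

Step 1: Identify the maximum value: max = 96
Step 2: Identify the minimum value: min = 7
Step 3: Range = max - min = 96 - 7 = 89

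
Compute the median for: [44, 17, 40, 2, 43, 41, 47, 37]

40.5

Step 1: Sort the data in ascending order: [2, 17, 37, 40, 41, 43, 44, 47]
Step 2: The number of values is n = 8.
Step 3: Since n is even, the median is the average of positions 4 and 5:
  Median = (40 + 41) / 2 = 40.5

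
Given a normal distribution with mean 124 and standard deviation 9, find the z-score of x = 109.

-1.6667

Step 1: Recall the z-score formula: z = (x - mu) / sigma
Step 2: Substitute values: z = (109 - 124) / 9
Step 3: z = -15 / 9 = -1.6667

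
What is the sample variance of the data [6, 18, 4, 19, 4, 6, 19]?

54.1429

Step 1: Compute the mean: (6 + 18 + 4 + 19 + 4 + 6 + 19) / 7 = 10.8571
Step 2: Compute squared deviations from the mean:
  (6 - 10.8571)^2 = 23.5918
  (18 - 10.8571)^2 = 51.0204
  (4 - 10.8571)^2 = 47.0204
  (19 - 10.8571)^2 = 66.3061
  (4 - 10.8571)^2 = 47.0204
  (6 - 10.8571)^2 = 23.5918
  (19 - 10.8571)^2 = 66.3061
Step 3: Sum of squared deviations = 324.8571
Step 4: Sample variance = 324.8571 / 6 = 54.1429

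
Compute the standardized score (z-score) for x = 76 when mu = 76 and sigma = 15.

0

Step 1: Recall the z-score formula: z = (x - mu) / sigma
Step 2: Substitute values: z = (76 - 76) / 15
Step 3: z = 0 / 15 = 0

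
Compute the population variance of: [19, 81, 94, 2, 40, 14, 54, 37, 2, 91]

1129.24

Step 1: Compute the mean: (19 + 81 + 94 + 2 + 40 + 14 + 54 + 37 + 2 + 91) / 10 = 43.4
Step 2: Compute squared deviations from the mean:
  (19 - 43.4)^2 = 595.36
  (81 - 43.4)^2 = 1413.76
  (94 - 43.4)^2 = 2560.36
  (2 - 43.4)^2 = 1713.96
  (40 - 43.4)^2 = 11.56
  (14 - 43.4)^2 = 864.36
  (54 - 43.4)^2 = 112.36
  (37 - 43.4)^2 = 40.96
  (2 - 43.4)^2 = 1713.96
  (91 - 43.4)^2 = 2265.76
Step 3: Sum of squared deviations = 11292.4
Step 4: Population variance = 11292.4 / 10 = 1129.24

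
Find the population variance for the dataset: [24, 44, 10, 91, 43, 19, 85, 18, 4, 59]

838.81

Step 1: Compute the mean: (24 + 44 + 10 + 91 + 43 + 19 + 85 + 18 + 4 + 59) / 10 = 39.7
Step 2: Compute squared deviations from the mean:
  (24 - 39.7)^2 = 246.49
  (44 - 39.7)^2 = 18.49
  (10 - 39.7)^2 = 882.09
  (91 - 39.7)^2 = 2631.69
  (43 - 39.7)^2 = 10.89
  (19 - 39.7)^2 = 428.49
  (85 - 39.7)^2 = 2052.09
  (18 - 39.7)^2 = 470.89
  (4 - 39.7)^2 = 1274.49
  (59 - 39.7)^2 = 372.49
Step 3: Sum of squared deviations = 8388.1
Step 4: Population variance = 8388.1 / 10 = 838.81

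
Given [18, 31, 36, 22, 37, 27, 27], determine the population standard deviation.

6.4523

Step 1: Compute the mean: 28.2857
Step 2: Sum of squared deviations from the mean: 291.4286
Step 3: Population variance = 291.4286 / 7 = 41.6327
Step 4: Standard deviation = sqrt(41.6327) = 6.4523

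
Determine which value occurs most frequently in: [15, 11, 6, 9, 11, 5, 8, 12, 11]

11

Step 1: Count the frequency of each value:
  5: appears 1 time(s)
  6: appears 1 time(s)
  8: appears 1 time(s)
  9: appears 1 time(s)
  11: appears 3 time(s)
  12: appears 1 time(s)
  15: appears 1 time(s)
Step 2: The value 11 appears most frequently (3 times).
Step 3: Mode = 11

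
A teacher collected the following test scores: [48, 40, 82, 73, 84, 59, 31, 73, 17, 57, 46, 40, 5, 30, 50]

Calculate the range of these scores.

79

Step 1: Identify the maximum value: max = 84
Step 2: Identify the minimum value: min = 5
Step 3: Range = max - min = 84 - 5 = 79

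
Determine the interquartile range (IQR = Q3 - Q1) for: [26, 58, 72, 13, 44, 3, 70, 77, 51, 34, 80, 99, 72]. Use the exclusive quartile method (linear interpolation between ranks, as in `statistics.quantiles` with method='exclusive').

44.5

Step 1: Sort the data: [3, 13, 26, 34, 44, 51, 58, 70, 72, 72, 77, 80, 99]
Step 2: n = 13
Step 3: Using the exclusive quartile method:
  Q1 = 30
  Q2 (median) = 58
  Q3 = 74.5
  IQR = Q3 - Q1 = 74.5 - 30 = 44.5
Step 4: IQR = 44.5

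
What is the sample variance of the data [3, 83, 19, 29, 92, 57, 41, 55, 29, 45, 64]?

718.2

Step 1: Compute the mean: (3 + 83 + 19 + 29 + 92 + 57 + 41 + 55 + 29 + 45 + 64) / 11 = 47
Step 2: Compute squared deviations from the mean:
  (3 - 47)^2 = 1936
  (83 - 47)^2 = 1296
  (19 - 47)^2 = 784
  (29 - 47)^2 = 324
  (92 - 47)^2 = 2025
  (57 - 47)^2 = 100
  (41 - 47)^2 = 36
  (55 - 47)^2 = 64
  (29 - 47)^2 = 324
  (45 - 47)^2 = 4
  (64 - 47)^2 = 289
Step 3: Sum of squared deviations = 7182
Step 4: Sample variance = 7182 / 10 = 718.2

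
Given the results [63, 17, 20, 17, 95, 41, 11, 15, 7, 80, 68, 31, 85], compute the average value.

42.3077

Step 1: Sum all values: 63 + 17 + 20 + 17 + 95 + 41 + 11 + 15 + 7 + 80 + 68 + 31 + 85 = 550
Step 2: Count the number of values: n = 13
Step 3: Mean = sum / n = 550 / 13 = 42.3077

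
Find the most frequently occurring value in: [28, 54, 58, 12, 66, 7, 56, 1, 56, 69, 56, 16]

56

Step 1: Count the frequency of each value:
  1: appears 1 time(s)
  7: appears 1 time(s)
  12: appears 1 time(s)
  16: appears 1 time(s)
  28: appears 1 time(s)
  54: appears 1 time(s)
  56: appears 3 time(s)
  58: appears 1 time(s)
  66: appears 1 time(s)
  69: appears 1 time(s)
Step 2: The value 56 appears most frequently (3 times).
Step 3: Mode = 56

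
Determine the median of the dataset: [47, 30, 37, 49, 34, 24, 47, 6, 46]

37

Step 1: Sort the data in ascending order: [6, 24, 30, 34, 37, 46, 47, 47, 49]
Step 2: The number of values is n = 9.
Step 3: Since n is odd, the median is the middle value at position 5: 37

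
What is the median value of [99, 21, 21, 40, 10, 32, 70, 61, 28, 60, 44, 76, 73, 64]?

52

Step 1: Sort the data in ascending order: [10, 21, 21, 28, 32, 40, 44, 60, 61, 64, 70, 73, 76, 99]
Step 2: The number of values is n = 14.
Step 3: Since n is even, the median is the average of positions 7 and 8:
  Median = (44 + 60) / 2 = 52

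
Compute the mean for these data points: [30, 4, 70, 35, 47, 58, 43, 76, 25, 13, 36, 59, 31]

40.5385

Step 1: Sum all values: 30 + 4 + 70 + 35 + 47 + 58 + 43 + 76 + 25 + 13 + 36 + 59 + 31 = 527
Step 2: Count the number of values: n = 13
Step 3: Mean = sum / n = 527 / 13 = 40.5385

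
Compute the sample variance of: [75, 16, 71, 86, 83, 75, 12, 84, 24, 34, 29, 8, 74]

959.2564

Step 1: Compute the mean: (75 + 16 + 71 + 86 + 83 + 75 + 12 + 84 + 24 + 34 + 29 + 8 + 74) / 13 = 51.6154
Step 2: Compute squared deviations from the mean:
  (75 - 51.6154)^2 = 546.8402
  (16 - 51.6154)^2 = 1268.4556
  (71 - 51.6154)^2 = 375.7633
  (86 - 51.6154)^2 = 1182.3018
  (83 - 51.6154)^2 = 984.9941
  (75 - 51.6154)^2 = 546.8402
  (12 - 51.6154)^2 = 1569.3787
  (84 - 51.6154)^2 = 1048.7633
  (24 - 51.6154)^2 = 762.6095
  (34 - 51.6154)^2 = 310.3018
  (29 - 51.6154)^2 = 511.4556
  (8 - 51.6154)^2 = 1902.3018
  (74 - 51.6154)^2 = 501.071
Step 3: Sum of squared deviations = 11511.0769
Step 4: Sample variance = 11511.0769 / 12 = 959.2564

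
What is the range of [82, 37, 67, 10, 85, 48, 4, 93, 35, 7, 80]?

89

Step 1: Identify the maximum value: max = 93
Step 2: Identify the minimum value: min = 4
Step 3: Range = max - min = 93 - 4 = 89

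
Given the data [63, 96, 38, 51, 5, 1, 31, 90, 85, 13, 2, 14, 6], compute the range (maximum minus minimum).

95

Step 1: Identify the maximum value: max = 96
Step 2: Identify the minimum value: min = 1
Step 3: Range = max - min = 96 - 1 = 95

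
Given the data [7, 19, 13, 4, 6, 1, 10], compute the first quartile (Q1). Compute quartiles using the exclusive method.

4

Step 1: Sort the data: [1, 4, 6, 7, 10, 13, 19]
Step 2: n = 7
Step 3: Using the exclusive quartile method:
  Q1 = 4
  Q2 (median) = 7
  Q3 = 13
  IQR = Q3 - Q1 = 13 - 4 = 9
Step 4: Q1 = 4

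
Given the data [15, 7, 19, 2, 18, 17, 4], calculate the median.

15

Step 1: Sort the data in ascending order: [2, 4, 7, 15, 17, 18, 19]
Step 2: The number of values is n = 7.
Step 3: Since n is odd, the median is the middle value at position 4: 15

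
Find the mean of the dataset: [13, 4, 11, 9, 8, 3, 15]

9

Step 1: Sum all values: 13 + 4 + 11 + 9 + 8 + 3 + 15 = 63
Step 2: Count the number of values: n = 7
Step 3: Mean = sum / n = 63 / 7 = 9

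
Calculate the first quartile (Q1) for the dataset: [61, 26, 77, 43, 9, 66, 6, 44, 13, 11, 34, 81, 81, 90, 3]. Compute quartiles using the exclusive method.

11

Step 1: Sort the data: [3, 6, 9, 11, 13, 26, 34, 43, 44, 61, 66, 77, 81, 81, 90]
Step 2: n = 15
Step 3: Using the exclusive quartile method:
  Q1 = 11
  Q2 (median) = 43
  Q3 = 77
  IQR = Q3 - Q1 = 77 - 11 = 66
Step 4: Q1 = 11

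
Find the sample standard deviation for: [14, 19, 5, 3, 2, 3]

7.0899

Step 1: Compute the mean: 7.6667
Step 2: Sum of squared deviations from the mean: 251.3333
Step 3: Sample variance = 251.3333 / 5 = 50.2667
Step 4: Standard deviation = sqrt(50.2667) = 7.0899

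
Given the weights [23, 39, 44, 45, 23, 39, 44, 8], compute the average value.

33.125

Step 1: Sum all values: 23 + 39 + 44 + 45 + 23 + 39 + 44 + 8 = 265
Step 2: Count the number of values: n = 8
Step 3: Mean = sum / n = 265 / 8 = 33.125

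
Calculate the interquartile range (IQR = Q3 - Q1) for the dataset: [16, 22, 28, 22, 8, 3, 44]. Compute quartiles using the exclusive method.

20

Step 1: Sort the data: [3, 8, 16, 22, 22, 28, 44]
Step 2: n = 7
Step 3: Using the exclusive quartile method:
  Q1 = 8
  Q2 (median) = 22
  Q3 = 28
  IQR = Q3 - Q1 = 28 - 8 = 20
Step 4: IQR = 20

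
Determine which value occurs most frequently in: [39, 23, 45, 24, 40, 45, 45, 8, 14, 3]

45

Step 1: Count the frequency of each value:
  3: appears 1 time(s)
  8: appears 1 time(s)
  14: appears 1 time(s)
  23: appears 1 time(s)
  24: appears 1 time(s)
  39: appears 1 time(s)
  40: appears 1 time(s)
  45: appears 3 time(s)
Step 2: The value 45 appears most frequently (3 times).
Step 3: Mode = 45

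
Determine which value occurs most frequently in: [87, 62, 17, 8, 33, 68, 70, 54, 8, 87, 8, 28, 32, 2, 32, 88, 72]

8

Step 1: Count the frequency of each value:
  2: appears 1 time(s)
  8: appears 3 time(s)
  17: appears 1 time(s)
  28: appears 1 time(s)
  32: appears 2 time(s)
  33: appears 1 time(s)
  54: appears 1 time(s)
  62: appears 1 time(s)
  68: appears 1 time(s)
  70: appears 1 time(s)
  72: appears 1 time(s)
  87: appears 2 time(s)
  88: appears 1 time(s)
Step 2: The value 8 appears most frequently (3 times).
Step 3: Mode = 8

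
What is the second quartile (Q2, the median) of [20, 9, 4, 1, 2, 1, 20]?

4

Step 1: Sort the data: [1, 1, 2, 4, 9, 20, 20]
Step 2: n = 7
Step 3: Q2 is the median. Since n is odd, it is the middle value at position 4: 4
Step 4: Q2 = 4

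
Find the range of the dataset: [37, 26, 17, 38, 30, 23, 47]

30

Step 1: Identify the maximum value: max = 47
Step 2: Identify the minimum value: min = 17
Step 3: Range = max - min = 47 - 17 = 30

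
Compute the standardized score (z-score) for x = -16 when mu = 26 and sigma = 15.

-2.8

Step 1: Recall the z-score formula: z = (x - mu) / sigma
Step 2: Substitute values: z = (-16 - 26) / 15
Step 3: z = -42 / 15 = -2.8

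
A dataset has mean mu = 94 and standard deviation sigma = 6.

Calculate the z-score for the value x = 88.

-1

Step 1: Recall the z-score formula: z = (x - mu) / sigma
Step 2: Substitute values: z = (88 - 94) / 6
Step 3: z = -6 / 6 = -1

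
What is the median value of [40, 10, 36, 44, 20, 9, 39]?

36

Step 1: Sort the data in ascending order: [9, 10, 20, 36, 39, 40, 44]
Step 2: The number of values is n = 7.
Step 3: Since n is odd, the median is the middle value at position 4: 36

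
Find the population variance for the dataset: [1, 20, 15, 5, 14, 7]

42.5556

Step 1: Compute the mean: (1 + 20 + 15 + 5 + 14 + 7) / 6 = 10.3333
Step 2: Compute squared deviations from the mean:
  (1 - 10.3333)^2 = 87.1111
  (20 - 10.3333)^2 = 93.4444
  (15 - 10.3333)^2 = 21.7778
  (5 - 10.3333)^2 = 28.4444
  (14 - 10.3333)^2 = 13.4444
  (7 - 10.3333)^2 = 11.1111
Step 3: Sum of squared deviations = 255.3333
Step 4: Population variance = 255.3333 / 6 = 42.5556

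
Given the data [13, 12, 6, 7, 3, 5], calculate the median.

6.5

Step 1: Sort the data in ascending order: [3, 5, 6, 7, 12, 13]
Step 2: The number of values is n = 6.
Step 3: Since n is even, the median is the average of positions 3 and 4:
  Median = (6 + 7) / 2 = 6.5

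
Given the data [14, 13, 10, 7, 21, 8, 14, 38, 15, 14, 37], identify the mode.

14

Step 1: Count the frequency of each value:
  7: appears 1 time(s)
  8: appears 1 time(s)
  10: appears 1 time(s)
  13: appears 1 time(s)
  14: appears 3 time(s)
  15: appears 1 time(s)
  21: appears 1 time(s)
  37: appears 1 time(s)
  38: appears 1 time(s)
Step 2: The value 14 appears most frequently (3 times).
Step 3: Mode = 14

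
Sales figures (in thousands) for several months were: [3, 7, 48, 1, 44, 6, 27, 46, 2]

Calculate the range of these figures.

47

Step 1: Identify the maximum value: max = 48
Step 2: Identify the minimum value: min = 1
Step 3: Range = max - min = 48 - 1 = 47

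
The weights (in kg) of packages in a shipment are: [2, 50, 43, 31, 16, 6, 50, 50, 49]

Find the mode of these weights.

50

Step 1: Count the frequency of each value:
  2: appears 1 time(s)
  6: appears 1 time(s)
  16: appears 1 time(s)
  31: appears 1 time(s)
  43: appears 1 time(s)
  49: appears 1 time(s)
  50: appears 3 time(s)
Step 2: The value 50 appears most frequently (3 times).
Step 3: Mode = 50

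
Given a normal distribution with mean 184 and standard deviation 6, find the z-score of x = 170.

-2.3333

Step 1: Recall the z-score formula: z = (x - mu) / sigma
Step 2: Substitute values: z = (170 - 184) / 6
Step 3: z = -14 / 6 = -2.3333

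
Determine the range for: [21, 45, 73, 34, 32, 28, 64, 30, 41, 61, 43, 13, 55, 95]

82

Step 1: Identify the maximum value: max = 95
Step 2: Identify the minimum value: min = 13
Step 3: Range = max - min = 95 - 13 = 82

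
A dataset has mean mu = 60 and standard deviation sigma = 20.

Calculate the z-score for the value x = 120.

3

Step 1: Recall the z-score formula: z = (x - mu) / sigma
Step 2: Substitute values: z = (120 - 60) / 20
Step 3: z = 60 / 20 = 3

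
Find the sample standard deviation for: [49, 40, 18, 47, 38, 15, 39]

13.4093

Step 1: Compute the mean: 35.1429
Step 2: Sum of squared deviations from the mean: 1078.8571
Step 3: Sample variance = 1078.8571 / 6 = 179.8095
Step 4: Standard deviation = sqrt(179.8095) = 13.4093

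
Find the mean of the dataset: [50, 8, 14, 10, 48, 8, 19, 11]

21

Step 1: Sum all values: 50 + 8 + 14 + 10 + 48 + 8 + 19 + 11 = 168
Step 2: Count the number of values: n = 8
Step 3: Mean = sum / n = 168 / 8 = 21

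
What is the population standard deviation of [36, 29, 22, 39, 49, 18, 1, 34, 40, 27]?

12.8472

Step 1: Compute the mean: 29.5
Step 2: Sum of squared deviations from the mean: 1650.5
Step 3: Population variance = 1650.5 / 10 = 165.05
Step 4: Standard deviation = sqrt(165.05) = 12.8472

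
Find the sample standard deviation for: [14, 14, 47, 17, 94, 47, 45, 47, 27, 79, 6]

27.9539

Step 1: Compute the mean: 39.7273
Step 2: Sum of squared deviations from the mean: 7814.1818
Step 3: Sample variance = 7814.1818 / 10 = 781.4182
Step 4: Standard deviation = sqrt(781.4182) = 27.9539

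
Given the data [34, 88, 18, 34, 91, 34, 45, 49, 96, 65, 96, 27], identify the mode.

34

Step 1: Count the frequency of each value:
  18: appears 1 time(s)
  27: appears 1 time(s)
  34: appears 3 time(s)
  45: appears 1 time(s)
  49: appears 1 time(s)
  65: appears 1 time(s)
  88: appears 1 time(s)
  91: appears 1 time(s)
  96: appears 2 time(s)
Step 2: The value 34 appears most frequently (3 times).
Step 3: Mode = 34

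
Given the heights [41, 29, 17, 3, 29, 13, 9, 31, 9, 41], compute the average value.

22.2

Step 1: Sum all values: 41 + 29 + 17 + 3 + 29 + 13 + 9 + 31 + 9 + 41 = 222
Step 2: Count the number of values: n = 10
Step 3: Mean = sum / n = 222 / 10 = 22.2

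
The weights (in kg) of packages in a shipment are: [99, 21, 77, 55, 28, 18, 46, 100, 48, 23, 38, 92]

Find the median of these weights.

47

Step 1: Sort the data in ascending order: [18, 21, 23, 28, 38, 46, 48, 55, 77, 92, 99, 100]
Step 2: The number of values is n = 12.
Step 3: Since n is even, the median is the average of positions 6 and 7:
  Median = (46 + 48) / 2 = 47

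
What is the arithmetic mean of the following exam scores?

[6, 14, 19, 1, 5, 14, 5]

9.1429

Step 1: Sum all values: 6 + 14 + 19 + 1 + 5 + 14 + 5 = 64
Step 2: Count the number of values: n = 7
Step 3: Mean = sum / n = 64 / 7 = 9.1429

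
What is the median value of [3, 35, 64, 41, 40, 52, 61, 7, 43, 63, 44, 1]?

42

Step 1: Sort the data in ascending order: [1, 3, 7, 35, 40, 41, 43, 44, 52, 61, 63, 64]
Step 2: The number of values is n = 12.
Step 3: Since n is even, the median is the average of positions 6 and 7:
  Median = (41 + 43) / 2 = 42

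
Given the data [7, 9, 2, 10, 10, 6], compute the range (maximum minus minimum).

8

Step 1: Identify the maximum value: max = 10
Step 2: Identify the minimum value: min = 2
Step 3: Range = max - min = 10 - 2 = 8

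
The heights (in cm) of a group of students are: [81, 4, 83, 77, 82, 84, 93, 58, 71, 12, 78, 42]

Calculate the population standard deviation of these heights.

28.0658

Step 1: Compute the mean: 63.75
Step 2: Sum of squared deviations from the mean: 9452.25
Step 3: Population variance = 9452.25 / 12 = 787.6875
Step 4: Standard deviation = sqrt(787.6875) = 28.0658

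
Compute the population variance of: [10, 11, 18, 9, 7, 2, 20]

33.1429

Step 1: Compute the mean: (10 + 11 + 18 + 9 + 7 + 2 + 20) / 7 = 11
Step 2: Compute squared deviations from the mean:
  (10 - 11)^2 = 1
  (11 - 11)^2 = 0
  (18 - 11)^2 = 49
  (9 - 11)^2 = 4
  (7 - 11)^2 = 16
  (2 - 11)^2 = 81
  (20 - 11)^2 = 81
Step 3: Sum of squared deviations = 232
Step 4: Population variance = 232 / 7 = 33.1429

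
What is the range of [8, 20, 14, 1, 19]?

19

Step 1: Identify the maximum value: max = 20
Step 2: Identify the minimum value: min = 1
Step 3: Range = max - min = 20 - 1 = 19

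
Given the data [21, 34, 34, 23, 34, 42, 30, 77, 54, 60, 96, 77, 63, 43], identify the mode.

34

Step 1: Count the frequency of each value:
  21: appears 1 time(s)
  23: appears 1 time(s)
  30: appears 1 time(s)
  34: appears 3 time(s)
  42: appears 1 time(s)
  43: appears 1 time(s)
  54: appears 1 time(s)
  60: appears 1 time(s)
  63: appears 1 time(s)
  77: appears 2 time(s)
  96: appears 1 time(s)
Step 2: The value 34 appears most frequently (3 times).
Step 3: Mode = 34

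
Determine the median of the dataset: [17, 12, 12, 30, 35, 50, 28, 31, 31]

30

Step 1: Sort the data in ascending order: [12, 12, 17, 28, 30, 31, 31, 35, 50]
Step 2: The number of values is n = 9.
Step 3: Since n is odd, the median is the middle value at position 5: 30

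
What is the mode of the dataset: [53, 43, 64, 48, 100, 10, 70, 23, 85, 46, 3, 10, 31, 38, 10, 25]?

10

Step 1: Count the frequency of each value:
  3: appears 1 time(s)
  10: appears 3 time(s)
  23: appears 1 time(s)
  25: appears 1 time(s)
  31: appears 1 time(s)
  38: appears 1 time(s)
  43: appears 1 time(s)
  46: appears 1 time(s)
  48: appears 1 time(s)
  53: appears 1 time(s)
  64: appears 1 time(s)
  70: appears 1 time(s)
  85: appears 1 time(s)
  100: appears 1 time(s)
Step 2: The value 10 appears most frequently (3 times).
Step 3: Mode = 10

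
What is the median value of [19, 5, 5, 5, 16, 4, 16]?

5

Step 1: Sort the data in ascending order: [4, 5, 5, 5, 16, 16, 19]
Step 2: The number of values is n = 7.
Step 3: Since n is odd, the median is the middle value at position 4: 5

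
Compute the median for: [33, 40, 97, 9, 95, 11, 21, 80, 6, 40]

36.5

Step 1: Sort the data in ascending order: [6, 9, 11, 21, 33, 40, 40, 80, 95, 97]
Step 2: The number of values is n = 10.
Step 3: Since n is even, the median is the average of positions 5 and 6:
  Median = (33 + 40) / 2 = 36.5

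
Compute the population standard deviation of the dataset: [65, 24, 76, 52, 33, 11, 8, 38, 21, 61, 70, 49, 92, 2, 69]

26.677

Step 1: Compute the mean: 44.7333
Step 2: Sum of squared deviations from the mean: 10674.9333
Step 3: Population variance = 10674.9333 / 15 = 711.6622
Step 4: Standard deviation = sqrt(711.6622) = 26.677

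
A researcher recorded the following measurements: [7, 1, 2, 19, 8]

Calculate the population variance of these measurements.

41.04

Step 1: Compute the mean: (7 + 1 + 2 + 19 + 8) / 5 = 7.4
Step 2: Compute squared deviations from the mean:
  (7 - 7.4)^2 = 0.16
  (1 - 7.4)^2 = 40.96
  (2 - 7.4)^2 = 29.16
  (19 - 7.4)^2 = 134.56
  (8 - 7.4)^2 = 0.36
Step 3: Sum of squared deviations = 205.2
Step 4: Population variance = 205.2 / 5 = 41.04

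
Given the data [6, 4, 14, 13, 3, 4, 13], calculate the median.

6

Step 1: Sort the data in ascending order: [3, 4, 4, 6, 13, 13, 14]
Step 2: The number of values is n = 7.
Step 3: Since n is odd, the median is the middle value at position 4: 6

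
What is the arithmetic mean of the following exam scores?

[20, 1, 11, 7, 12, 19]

11.6667

Step 1: Sum all values: 20 + 1 + 11 + 7 + 12 + 19 = 70
Step 2: Count the number of values: n = 6
Step 3: Mean = sum / n = 70 / 6 = 11.6667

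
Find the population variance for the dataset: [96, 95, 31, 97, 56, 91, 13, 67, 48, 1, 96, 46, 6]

1222.5917

Step 1: Compute the mean: (96 + 95 + 31 + 97 + 56 + 91 + 13 + 67 + 48 + 1 + 96 + 46 + 6) / 13 = 57.1538
Step 2: Compute squared deviations from the mean:
  (96 - 57.1538)^2 = 1509.0237
  (95 - 57.1538)^2 = 1432.3314
  (31 - 57.1538)^2 = 684.0237
  (97 - 57.1538)^2 = 1587.716
  (56 - 57.1538)^2 = 1.3314
  (91 - 57.1538)^2 = 1145.5621
  (13 - 57.1538)^2 = 1949.5621
  (67 - 57.1538)^2 = 96.9467
  (48 - 57.1538)^2 = 83.7929
  (1 - 57.1538)^2 = 3153.2544
  (96 - 57.1538)^2 = 1509.0237
  (46 - 57.1538)^2 = 124.4083
  (6 - 57.1538)^2 = 2616.716
Step 3: Sum of squared deviations = 15893.6923
Step 4: Population variance = 15893.6923 / 13 = 1222.5917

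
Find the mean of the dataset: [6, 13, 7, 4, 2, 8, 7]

6.7143

Step 1: Sum all values: 6 + 13 + 7 + 4 + 2 + 8 + 7 = 47
Step 2: Count the number of values: n = 7
Step 3: Mean = sum / n = 47 / 7 = 6.7143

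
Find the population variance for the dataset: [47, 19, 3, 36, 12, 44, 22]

236.4082

Step 1: Compute the mean: (47 + 19 + 3 + 36 + 12 + 44 + 22) / 7 = 26.1429
Step 2: Compute squared deviations from the mean:
  (47 - 26.1429)^2 = 435.0204
  (19 - 26.1429)^2 = 51.0204
  (3 - 26.1429)^2 = 535.5918
  (36 - 26.1429)^2 = 97.1633
  (12 - 26.1429)^2 = 200.0204
  (44 - 26.1429)^2 = 318.8776
  (22 - 26.1429)^2 = 17.1633
Step 3: Sum of squared deviations = 1654.8571
Step 4: Population variance = 1654.8571 / 7 = 236.4082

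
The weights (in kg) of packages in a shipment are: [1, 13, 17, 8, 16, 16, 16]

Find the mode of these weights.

16

Step 1: Count the frequency of each value:
  1: appears 1 time(s)
  8: appears 1 time(s)
  13: appears 1 time(s)
  16: appears 3 time(s)
  17: appears 1 time(s)
Step 2: The value 16 appears most frequently (3 times).
Step 3: Mode = 16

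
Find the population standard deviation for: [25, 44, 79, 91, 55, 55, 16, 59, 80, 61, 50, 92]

22.9145

Step 1: Compute the mean: 58.9167
Step 2: Sum of squared deviations from the mean: 6300.9167
Step 3: Population variance = 6300.9167 / 12 = 525.0764
Step 4: Standard deviation = sqrt(525.0764) = 22.9145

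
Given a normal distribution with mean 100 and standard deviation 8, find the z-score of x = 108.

1

Step 1: Recall the z-score formula: z = (x - mu) / sigma
Step 2: Substitute values: z = (108 - 100) / 8
Step 3: z = 8 / 8 = 1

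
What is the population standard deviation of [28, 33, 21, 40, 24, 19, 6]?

10.0691

Step 1: Compute the mean: 24.4286
Step 2: Sum of squared deviations from the mean: 709.7143
Step 3: Population variance = 709.7143 / 7 = 101.3878
Step 4: Standard deviation = sqrt(101.3878) = 10.0691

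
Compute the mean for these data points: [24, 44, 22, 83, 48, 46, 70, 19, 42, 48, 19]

42.2727

Step 1: Sum all values: 24 + 44 + 22 + 83 + 48 + 46 + 70 + 19 + 42 + 48 + 19 = 465
Step 2: Count the number of values: n = 11
Step 3: Mean = sum / n = 465 / 11 = 42.2727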